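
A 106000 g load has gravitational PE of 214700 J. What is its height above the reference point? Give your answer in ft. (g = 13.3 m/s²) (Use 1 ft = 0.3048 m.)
Convert to SI: m = 106.0 kg, PE = 214700 J
h = PE/(mg) = 214700/(106.0·13.3) = 152.291 m = 499.6 ft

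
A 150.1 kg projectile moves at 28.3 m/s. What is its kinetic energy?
KE = ½mv² = ½(150.1)(28.3)² = 60110 J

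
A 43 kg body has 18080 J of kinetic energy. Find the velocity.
v = √(2·KE/m) = √(2·18080/43) = 29.0 m/s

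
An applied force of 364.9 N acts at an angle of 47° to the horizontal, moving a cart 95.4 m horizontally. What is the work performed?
W = F·d·cosθ = (364.9)(95.4)cos(47°) = 23740 J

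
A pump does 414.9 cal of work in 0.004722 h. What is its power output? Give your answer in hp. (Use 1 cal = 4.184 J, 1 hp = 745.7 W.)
Convert to SI: W = 1735.94 J, t = 16.9992 s
P = W/t = 1735.94/16.9992 = 102.119 W = 0.1369 hp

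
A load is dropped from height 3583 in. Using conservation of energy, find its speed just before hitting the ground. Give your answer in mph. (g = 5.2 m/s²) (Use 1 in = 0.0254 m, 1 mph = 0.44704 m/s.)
Convert to SI: h = 91.0082 m
mgh = ½mv² ⇒ v = √(2gh) = √(2·5.2·91.0082) = 30.765 m/s = 68.82 mph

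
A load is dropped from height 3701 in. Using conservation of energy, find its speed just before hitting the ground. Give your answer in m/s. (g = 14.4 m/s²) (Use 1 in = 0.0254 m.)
Convert to SI: h = 94.0054 m
mgh = ½mv² ⇒ v = √(2gh) = √(2·14.4·94.0054) = 52.03 m/s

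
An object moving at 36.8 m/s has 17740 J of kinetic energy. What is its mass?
m = 2·KE/v² = 2·17740/(36.8)² = 26.2 kg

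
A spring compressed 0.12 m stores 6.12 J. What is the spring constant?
k = 2·PE/x² = 2·6.12/(0.12)² = 850.0 N/m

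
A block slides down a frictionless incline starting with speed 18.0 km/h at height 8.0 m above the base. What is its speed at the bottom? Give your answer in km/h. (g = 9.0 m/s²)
Convert to SI: v₀ = 5.0 m/s, h = 8.0 m
½mv₀² + mgh = ½mv² ⇒ v = √(v₀² + 2gh) = √(5.0² + 2·9.0·8.0) = 13.0 m/s = 46.8 km/h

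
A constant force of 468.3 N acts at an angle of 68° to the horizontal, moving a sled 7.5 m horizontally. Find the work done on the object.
W = F·d·cosθ = (468.3)(7.5)cos(68°) = 1316 J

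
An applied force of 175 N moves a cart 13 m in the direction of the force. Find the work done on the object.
W = F·d = (175)(13) = 2275 J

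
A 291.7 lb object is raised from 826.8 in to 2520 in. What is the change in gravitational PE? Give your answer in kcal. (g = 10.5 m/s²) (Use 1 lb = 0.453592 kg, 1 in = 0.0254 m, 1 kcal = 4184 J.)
Convert to SI: m = 132.313 kg, Δh = 43.0073 m
ΔPE = mgΔh = (132.313)(10.5)(43.0073) = 59749.3 J = 14.28 kcal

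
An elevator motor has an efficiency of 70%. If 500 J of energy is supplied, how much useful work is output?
W_out = η·W_in = 0.7·500 = 350.0 J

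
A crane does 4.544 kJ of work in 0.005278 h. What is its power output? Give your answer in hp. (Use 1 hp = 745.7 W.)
Convert to SI: W = 4544.0 J, t = 19.0008 s
P = W/t = 4544.0/19.0008 = 239.148 W = 0.3207 hp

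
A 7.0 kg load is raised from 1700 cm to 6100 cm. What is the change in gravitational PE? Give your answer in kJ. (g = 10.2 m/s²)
Convert to SI: m = 7.0 kg, Δh = 44.0 m
ΔPE = mgΔh = (7.0)(10.2)(44.0) = 3141.6 J = 3.142 kJ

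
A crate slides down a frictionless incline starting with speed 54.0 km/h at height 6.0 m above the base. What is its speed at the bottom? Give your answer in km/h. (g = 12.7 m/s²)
Convert to SI: v₀ = 15.0 m/s, h = 6.0 m
½mv₀² + mgh = ½mv² ⇒ v = √(v₀² + 2gh) = √(15.0² + 2·12.7·6.0) = 19.4268 m/s = 69.94 km/h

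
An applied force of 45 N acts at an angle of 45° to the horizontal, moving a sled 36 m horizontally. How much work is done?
W = F·d·cosθ = (45)(36)cos(45°) = 1146 J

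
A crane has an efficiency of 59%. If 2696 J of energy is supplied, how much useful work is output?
W_out = η·W_in = 0.59·2696 = 1590.64 J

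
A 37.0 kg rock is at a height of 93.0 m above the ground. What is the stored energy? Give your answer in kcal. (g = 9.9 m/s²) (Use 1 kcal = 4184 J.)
PE = mgh = (37.0)(9.9)(93.0) = 34065.9 J = 8.142 kcal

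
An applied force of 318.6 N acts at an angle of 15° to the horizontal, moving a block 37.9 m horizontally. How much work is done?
W = F·d·cosθ = (318.6)(37.9)cos(15°) = 11660 J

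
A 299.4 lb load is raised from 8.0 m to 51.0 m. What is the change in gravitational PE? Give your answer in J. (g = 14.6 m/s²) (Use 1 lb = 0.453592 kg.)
Convert to SI: m = 135.805 kg, Δh = 43.0 m
ΔPE = mgΔh = (135.805)(14.6)(43.0) = 85260 J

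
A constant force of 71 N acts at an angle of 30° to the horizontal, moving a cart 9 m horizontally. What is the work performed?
W = F·d·cosθ = (71)(9)cos(30°) = 553.4 J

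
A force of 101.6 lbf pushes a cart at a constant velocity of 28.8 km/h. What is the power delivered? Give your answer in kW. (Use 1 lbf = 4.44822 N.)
Convert to SI: F = 451.939 N, v = 8.0 m/s
P = Fv = (451.939)(8.0) = 3615.51 W = 3.616 kW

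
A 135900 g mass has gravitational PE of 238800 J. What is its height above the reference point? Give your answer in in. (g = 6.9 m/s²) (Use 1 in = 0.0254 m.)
Convert to SI: m = 135.9 kg, PE = 238800 J
h = PE/(mg) = 238800/(135.9·6.9) = 254.663 m = 10030 in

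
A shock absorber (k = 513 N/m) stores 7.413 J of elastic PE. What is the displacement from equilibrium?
x = √(2·PE/k) = √(2·7.413/513) = 0.17 m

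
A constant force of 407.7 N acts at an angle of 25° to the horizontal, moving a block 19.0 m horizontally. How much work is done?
W = F·d·cosθ = (407.7)(19.0)cos(25°) = 7021 J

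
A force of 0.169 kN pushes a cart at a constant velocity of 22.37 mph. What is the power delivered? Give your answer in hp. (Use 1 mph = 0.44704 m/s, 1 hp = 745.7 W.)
Convert to SI: F = 169.0 N, v = 10.0003 m/s
P = Fv = (169.0)(10.0003) = 1690.05 W = 2.266 hp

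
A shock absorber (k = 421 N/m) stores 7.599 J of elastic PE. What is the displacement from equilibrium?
x = √(2·PE/k) = √(2·7.599/421) = 0.19 m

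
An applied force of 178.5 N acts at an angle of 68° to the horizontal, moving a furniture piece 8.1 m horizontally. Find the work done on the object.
W = F·d·cosθ = (178.5)(8.1)cos(68°) = 541.6 J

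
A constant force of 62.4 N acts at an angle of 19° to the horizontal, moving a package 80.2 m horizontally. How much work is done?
W = F·d·cosθ = (62.4)(80.2)cos(19°) = 4732 J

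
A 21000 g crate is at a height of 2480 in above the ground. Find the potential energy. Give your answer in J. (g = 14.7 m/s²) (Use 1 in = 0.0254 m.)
Convert to SI: m = 21.0 kg, h = 62.992 m
PE = mgh = (21.0)(14.7)(62.992) = 19450 J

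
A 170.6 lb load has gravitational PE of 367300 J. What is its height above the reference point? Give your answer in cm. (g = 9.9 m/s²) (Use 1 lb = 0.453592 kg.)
Convert to SI: m = 77.3828 kg, PE = 367300 J
h = PE/(mg) = 367300/(77.3828·9.9) = 479.448 m = 47940 cm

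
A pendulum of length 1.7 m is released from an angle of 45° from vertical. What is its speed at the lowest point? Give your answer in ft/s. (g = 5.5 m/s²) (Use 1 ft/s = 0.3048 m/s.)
h = L(1 − cosθ) = 1.7(1 − cos45°) = 0.497918 m
v = √(2gh) = √(2·5.5·0.497918) = 2.34032 m/s = 7.678 ft/s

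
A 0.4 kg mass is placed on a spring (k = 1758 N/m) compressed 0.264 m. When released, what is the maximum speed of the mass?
½kx² = ½mv² ⇒ v = x√(k/m) = (0.264)√(1758/0.4) = 17.5 m/s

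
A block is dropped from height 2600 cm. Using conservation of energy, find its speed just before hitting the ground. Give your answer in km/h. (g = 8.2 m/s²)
Convert to SI: h = 26.0 m
mgh = ½mv² ⇒ v = √(2gh) = √(2·8.2·26.0) = 20.6495 m/s = 74.34 km/h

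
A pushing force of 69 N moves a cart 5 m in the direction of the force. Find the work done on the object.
W = F·d = (69)(5) = 345.0 J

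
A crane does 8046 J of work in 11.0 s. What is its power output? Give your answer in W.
P = W/t = 8046.0/11.0 = 731.5 W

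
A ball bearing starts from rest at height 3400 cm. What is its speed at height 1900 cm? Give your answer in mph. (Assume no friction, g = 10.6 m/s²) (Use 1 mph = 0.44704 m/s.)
Convert to SI: h₁−h₂ = 15.0 m
mgh₁ = mgh₂ + ½mv² ⇒ v = √(2g(h₁−h₂)) = √(2·10.6·15.0) = 17.8326 m/s = 39.89 mph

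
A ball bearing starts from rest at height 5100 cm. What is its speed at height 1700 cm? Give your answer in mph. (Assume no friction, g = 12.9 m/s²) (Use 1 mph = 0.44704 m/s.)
Convert to SI: h₁−h₂ = 34.0 m
mgh₁ = mgh₂ + ½mv² ⇒ v = √(2g(h₁−h₂)) = √(2·12.9·34.0) = 29.6176 m/s = 66.25 mph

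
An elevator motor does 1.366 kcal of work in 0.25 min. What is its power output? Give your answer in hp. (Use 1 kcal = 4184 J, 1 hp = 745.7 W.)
Convert to SI: W = 5715.34 J, t = 15.0 s
P = W/t = 5715.34/15.0 = 381.023 W = 0.511 hp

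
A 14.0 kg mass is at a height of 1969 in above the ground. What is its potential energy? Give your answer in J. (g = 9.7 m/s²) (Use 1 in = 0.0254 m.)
Convert to SI: m = 14.0 kg, h = 50.0126 m
PE = mgh = (14.0)(9.7)(50.0126) = 6792 J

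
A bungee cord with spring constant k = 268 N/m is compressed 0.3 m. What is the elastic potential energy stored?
PE = ½kx² = ½(268)(0.3)² = 12.06 J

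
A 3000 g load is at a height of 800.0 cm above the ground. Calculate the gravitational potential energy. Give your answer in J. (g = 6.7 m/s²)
Convert to SI: m = 3.0 kg, h = 8.0 m
PE = mgh = (3.0)(6.7)(8.0) = 160.8 J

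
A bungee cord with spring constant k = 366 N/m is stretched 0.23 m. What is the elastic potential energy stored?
PE = ½kx² = ½(366)(0.23)² = 9.681 J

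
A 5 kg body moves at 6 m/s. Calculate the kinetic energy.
KE = ½mv² = ½(5)(6)² = 90.0 J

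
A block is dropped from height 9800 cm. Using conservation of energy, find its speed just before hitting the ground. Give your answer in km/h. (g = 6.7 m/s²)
Convert to SI: h = 98.0 m
mgh = ½mv² ⇒ v = √(2gh) = √(2·6.7·98.0) = 36.2381 m/s = 130.5 km/h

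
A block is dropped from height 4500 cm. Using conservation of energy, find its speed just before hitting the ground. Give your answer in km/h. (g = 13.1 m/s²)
Convert to SI: h = 45.0 m
mgh = ½mv² ⇒ v = √(2gh) = √(2·13.1·45.0) = 34.3366 m/s = 123.6 km/h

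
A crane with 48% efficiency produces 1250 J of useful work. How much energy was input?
W_in = W_out/η = 1250/0.48 = 2604 J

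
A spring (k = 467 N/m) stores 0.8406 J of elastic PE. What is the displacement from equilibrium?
x = √(2·PE/k) = √(2·0.8406/467) = 0.06 m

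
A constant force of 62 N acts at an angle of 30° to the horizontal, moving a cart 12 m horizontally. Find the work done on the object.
W = F·d·cosθ = (62)(12)cos(30°) = 644.3 J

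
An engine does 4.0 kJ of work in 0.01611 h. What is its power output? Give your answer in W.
Convert to SI: W = 4000.0 J, t = 57.996 s
P = W/t = 4000.0/57.996 = 68.97 W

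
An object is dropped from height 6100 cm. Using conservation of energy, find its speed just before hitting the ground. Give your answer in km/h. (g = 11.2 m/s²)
Convert to SI: h = 61.0 m
mgh = ½mv² ⇒ v = √(2gh) = √(2·11.2·61.0) = 36.9648 m/s = 133.1 km/h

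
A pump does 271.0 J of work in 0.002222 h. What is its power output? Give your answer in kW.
Convert to SI: W = 271.0 J, t = 7.9992 s
P = W/t = 271.0/7.9992 = 33.8784 W = 0.03388 kW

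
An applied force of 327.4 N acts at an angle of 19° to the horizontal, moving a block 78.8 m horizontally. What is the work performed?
W = F·d·cosθ = (327.4)(78.8)cos(19°) = 24390 J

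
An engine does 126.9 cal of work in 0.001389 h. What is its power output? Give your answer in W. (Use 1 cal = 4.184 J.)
Convert to SI: W = 530.95 J, t = 5.0004 s
P = W/t = 530.95/5.0004 = 106.2 W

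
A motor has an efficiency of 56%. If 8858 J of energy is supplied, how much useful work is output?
W_out = η·W_in = 0.56·8858 = 4960.48 J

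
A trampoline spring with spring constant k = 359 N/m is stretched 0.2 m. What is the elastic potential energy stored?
PE = ½kx² = ½(359)(0.2)² = 7.18 J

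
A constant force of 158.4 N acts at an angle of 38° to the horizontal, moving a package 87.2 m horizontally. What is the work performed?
W = F·d·cosθ = (158.4)(87.2)cos(38°) = 10880 J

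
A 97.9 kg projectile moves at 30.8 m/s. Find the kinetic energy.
KE = ½mv² = ½(97.9)(30.8)² = 46440 J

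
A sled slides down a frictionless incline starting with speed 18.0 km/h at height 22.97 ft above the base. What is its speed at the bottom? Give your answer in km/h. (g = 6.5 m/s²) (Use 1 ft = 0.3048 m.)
Convert to SI: v₀ = 5.0 m/s, h = 7.00126 m
½mv₀² + mgh = ½mv² ⇒ v = √(v₀² + 2gh) = √(5.0² + 2·6.5·7.00126) = 10.7711 m/s = 38.78 km/h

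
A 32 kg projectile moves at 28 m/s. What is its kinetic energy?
KE = ½mv² = ½(32)(28)² = 12544.0 J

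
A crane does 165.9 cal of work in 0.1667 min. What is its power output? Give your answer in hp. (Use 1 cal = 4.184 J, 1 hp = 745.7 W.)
Convert to SI: W = 694.126 J, t = 10.002 s
P = W/t = 694.126/10.002 = 69.3987 W = 0.09307 hp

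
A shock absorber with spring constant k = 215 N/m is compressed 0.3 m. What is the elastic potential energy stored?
PE = ½kx² = ½(215)(0.3)² = 9.675 J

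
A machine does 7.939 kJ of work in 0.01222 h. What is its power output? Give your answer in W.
Convert to SI: W = 7939.0 J, t = 43.992 s
P = W/t = 7939.0/43.992 = 180.5 W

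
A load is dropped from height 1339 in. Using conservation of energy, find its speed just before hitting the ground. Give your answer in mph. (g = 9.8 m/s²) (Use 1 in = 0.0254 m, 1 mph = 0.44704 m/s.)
Convert to SI: h = 34.0106 m
mgh = ½mv² ⇒ v = √(2gh) = √(2·9.8·34.0106) = 25.8187 m/s = 57.75 mph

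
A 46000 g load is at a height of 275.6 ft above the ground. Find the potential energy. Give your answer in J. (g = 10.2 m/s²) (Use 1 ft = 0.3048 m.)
Convert to SI: m = 46.0 kg, h = 84.0029 m
PE = mgh = (46.0)(10.2)(84.0029) = 39410 J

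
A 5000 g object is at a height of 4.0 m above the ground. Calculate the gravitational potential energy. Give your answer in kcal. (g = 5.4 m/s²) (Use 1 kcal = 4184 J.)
Convert to SI: m = 5.0 kg, h = 4.0 m
PE = mgh = (5.0)(5.4)(4.0) = 108.0 J = 0.02581 kcal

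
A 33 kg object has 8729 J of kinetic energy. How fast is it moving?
v = √(2·KE/m) = √(2·8729/33) = 23.0 m/s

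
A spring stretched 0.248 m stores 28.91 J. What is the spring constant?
k = 2·PE/x² = 2·28.91/(0.248)² = 940.1 N/m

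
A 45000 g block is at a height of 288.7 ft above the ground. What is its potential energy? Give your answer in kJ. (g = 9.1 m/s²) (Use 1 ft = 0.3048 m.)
Convert to SI: m = 45.0 kg, h = 87.9958 m
PE = mgh = (45.0)(9.1)(87.9958) = 36034.3 J = 36.03 kJ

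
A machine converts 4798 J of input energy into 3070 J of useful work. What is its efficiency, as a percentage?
η = W_out/W_in = 3070/4798 = 63.98%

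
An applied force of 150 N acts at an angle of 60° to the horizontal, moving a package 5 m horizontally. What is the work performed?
W = F·d·cosθ = (150)(5)cos(60°) = 375.0 J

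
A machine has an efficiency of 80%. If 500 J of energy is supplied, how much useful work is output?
W_out = η·W_in = 0.8·500 = 400.0 J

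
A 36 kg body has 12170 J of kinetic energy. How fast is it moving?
v = √(2·KE/m) = √(2·12170/36) = 26.0 m/s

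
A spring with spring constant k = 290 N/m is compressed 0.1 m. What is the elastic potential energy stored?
PE = ½kx² = ½(290)(0.1)² = 1.45 J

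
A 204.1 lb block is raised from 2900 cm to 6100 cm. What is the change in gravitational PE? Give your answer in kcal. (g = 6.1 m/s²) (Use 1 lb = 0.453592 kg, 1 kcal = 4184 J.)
Convert to SI: m = 92.5781 kg, Δh = 32.0 m
ΔPE = mgΔh = (92.5781)(6.1)(32.0) = 18071.3 J = 4.319 kcal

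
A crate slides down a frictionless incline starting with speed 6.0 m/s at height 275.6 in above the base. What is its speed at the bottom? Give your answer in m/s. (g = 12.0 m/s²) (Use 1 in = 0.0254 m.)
Convert to SI: v₀ = 6.0 m/s, h = 7.00024 m
½mv₀² + mgh = ½mv² ⇒ v = √(v₀² + 2gh) = √(6.0² + 2·12.0·7.00024) = 14.28 m/s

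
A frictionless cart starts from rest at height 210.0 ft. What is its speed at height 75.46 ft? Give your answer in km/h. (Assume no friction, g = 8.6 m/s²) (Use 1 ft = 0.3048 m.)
Convert to SI: h₁−h₂ = 41.0078 m
mgh₁ = mgh₂ + ½mv² ⇒ v = √(2g(h₁−h₂)) = √(2·8.6·41.0078) = 26.5581 m/s = 95.61 km/h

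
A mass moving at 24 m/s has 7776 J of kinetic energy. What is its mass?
m = 2·KE/v² = 2·7776/(24)² = 27.0 kg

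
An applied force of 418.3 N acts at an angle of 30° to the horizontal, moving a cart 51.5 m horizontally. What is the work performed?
W = F·d·cosθ = (418.3)(51.5)cos(30°) = 18660 J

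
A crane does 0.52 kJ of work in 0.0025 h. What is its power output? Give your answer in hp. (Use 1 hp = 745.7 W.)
Convert to SI: W = 520.0 J, t = 9.0 s
P = W/t = 520.0/9.0 = 57.7778 W = 0.07748 hp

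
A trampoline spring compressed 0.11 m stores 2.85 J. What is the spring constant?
k = 2·PE/x² = 2·2.85/(0.11)² = 471.1 N/m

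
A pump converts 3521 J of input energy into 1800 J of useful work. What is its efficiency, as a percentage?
η = W_out/W_in = 1800/3521 = 51.12%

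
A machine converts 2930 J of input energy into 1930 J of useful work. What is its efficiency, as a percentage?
η = W_out/W_in = 1930/2930 = 65.87%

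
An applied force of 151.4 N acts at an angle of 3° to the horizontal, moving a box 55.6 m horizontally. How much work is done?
W = F·d·cosθ = (151.4)(55.6)cos(3°) = 8406 J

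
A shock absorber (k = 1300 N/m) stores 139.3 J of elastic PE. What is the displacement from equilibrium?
x = √(2·PE/k) = √(2·139.3/1300) = 0.4629 m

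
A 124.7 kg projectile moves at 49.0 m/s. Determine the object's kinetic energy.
KE = ½mv² = ½(124.7)(49.0)² = 149700 J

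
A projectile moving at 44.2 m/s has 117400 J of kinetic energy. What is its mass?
m = 2·KE/v² = 2·117400/(44.2)² = 120.2 kg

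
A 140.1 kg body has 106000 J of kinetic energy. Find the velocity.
v = √(2·KE/m) = √(2·106000/140.1) = 38.9 m/s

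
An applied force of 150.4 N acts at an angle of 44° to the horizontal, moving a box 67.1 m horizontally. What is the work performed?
W = F·d·cosθ = (150.4)(67.1)cos(44°) = 7259 J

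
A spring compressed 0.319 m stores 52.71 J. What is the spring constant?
k = 2·PE/x² = 2·52.71/(0.319)² = 1036 N/m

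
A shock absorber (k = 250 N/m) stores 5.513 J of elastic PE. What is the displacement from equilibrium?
x = √(2·PE/k) = √(2·5.513/250) = 0.21 m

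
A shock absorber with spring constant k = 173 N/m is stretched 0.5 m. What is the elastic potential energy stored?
PE = ½kx² = ½(173)(0.5)² = 21.63 J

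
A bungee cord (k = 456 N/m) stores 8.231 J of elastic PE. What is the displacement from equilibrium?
x = √(2·PE/k) = √(2·8.231/456) = 0.19 m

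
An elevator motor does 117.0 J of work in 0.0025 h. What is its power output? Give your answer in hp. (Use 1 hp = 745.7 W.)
Convert to SI: W = 117.0 J, t = 9.0 s
P = W/t = 117.0/9.0 = 13.0 W = 0.01743 hp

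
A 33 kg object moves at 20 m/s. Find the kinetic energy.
KE = ½mv² = ½(33)(20)² = 6600.0 J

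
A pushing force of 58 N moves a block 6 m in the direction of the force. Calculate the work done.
W = F·d = (58)(6) = 348.0 J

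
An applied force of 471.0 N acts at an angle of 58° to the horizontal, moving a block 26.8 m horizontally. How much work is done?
W = F·d·cosθ = (471.0)(26.8)cos(58°) = 6689 J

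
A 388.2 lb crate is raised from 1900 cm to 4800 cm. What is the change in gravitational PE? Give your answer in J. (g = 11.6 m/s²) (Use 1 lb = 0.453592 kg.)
Convert to SI: m = 176.084 kg, Δh = 29.0 m
ΔPE = mgΔh = (176.084)(11.6)(29.0) = 59230 J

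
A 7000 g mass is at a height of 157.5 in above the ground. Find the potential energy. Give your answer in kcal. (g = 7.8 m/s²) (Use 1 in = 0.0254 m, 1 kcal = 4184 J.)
Convert to SI: m = 7.0 kg, h = 4.0005 m
PE = mgh = (7.0)(7.8)(4.0005) = 218.427 J = 0.05221 kcal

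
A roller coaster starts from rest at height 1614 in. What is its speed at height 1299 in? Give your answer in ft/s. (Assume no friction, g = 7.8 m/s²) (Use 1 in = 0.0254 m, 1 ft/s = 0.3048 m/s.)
Convert to SI: h₁−h₂ = 8.001 m
mgh₁ = mgh₂ + ½mv² ⇒ v = √(2g(h₁−h₂)) = √(2·7.8·8.001) = 11.1721 m/s = 36.65 ft/s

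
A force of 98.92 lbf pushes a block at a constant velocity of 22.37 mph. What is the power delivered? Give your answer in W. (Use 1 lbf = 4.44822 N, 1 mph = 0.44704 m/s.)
Convert to SI: F = 440.018 N, v = 10.0003 m/s
P = Fv = (440.018)(10.0003) = 4400 W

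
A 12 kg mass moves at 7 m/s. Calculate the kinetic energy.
KE = ½mv² = ½(12)(7)² = 294.0 J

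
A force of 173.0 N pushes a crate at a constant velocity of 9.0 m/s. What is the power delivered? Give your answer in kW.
P = Fv = (173.0)(9.0) = 1557.0 W = 1.557 kW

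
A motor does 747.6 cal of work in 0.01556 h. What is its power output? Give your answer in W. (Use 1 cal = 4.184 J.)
Convert to SI: W = 3127.96 J, t = 56.016 s
P = W/t = 3127.96/56.016 = 55.84 W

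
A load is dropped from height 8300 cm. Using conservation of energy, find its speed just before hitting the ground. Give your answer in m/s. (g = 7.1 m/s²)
Convert to SI: h = 83.0 m
mgh = ½mv² ⇒ v = √(2gh) = √(2·7.1·83.0) = 34.33 m/s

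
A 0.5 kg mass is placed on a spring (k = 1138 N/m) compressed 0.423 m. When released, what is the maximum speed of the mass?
½kx² = ½mv² ⇒ v = x√(k/m) = (0.423)√(1138/0.5) = 20.18 m/s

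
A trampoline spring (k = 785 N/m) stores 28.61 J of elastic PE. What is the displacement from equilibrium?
x = √(2·PE/k) = √(2·28.61/785) = 0.27 m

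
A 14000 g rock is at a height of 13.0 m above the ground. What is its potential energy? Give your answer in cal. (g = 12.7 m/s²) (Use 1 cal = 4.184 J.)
Convert to SI: m = 14.0 kg, h = 13.0 m
PE = mgh = (14.0)(12.7)(13.0) = 2311.4 J = 552.4 cal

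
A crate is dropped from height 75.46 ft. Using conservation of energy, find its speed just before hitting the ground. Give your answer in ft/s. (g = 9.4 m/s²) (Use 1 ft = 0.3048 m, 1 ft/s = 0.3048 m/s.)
Convert to SI: h = 23.0002 m
mgh = ½mv² ⇒ v = √(2gh) = √(2·9.4·23.0002) = 20.7943 m/s = 68.22 ft/s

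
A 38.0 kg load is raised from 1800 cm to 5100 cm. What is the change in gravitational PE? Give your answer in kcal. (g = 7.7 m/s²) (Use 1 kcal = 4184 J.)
Convert to SI: m = 38.0 kg, Δh = 33.0 m
ΔPE = mgΔh = (38.0)(7.7)(33.0) = 9655.8 J = 2.308 kcal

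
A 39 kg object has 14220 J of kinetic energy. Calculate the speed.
v = √(2·KE/m) = √(2·14220/39) = 27.0 m/s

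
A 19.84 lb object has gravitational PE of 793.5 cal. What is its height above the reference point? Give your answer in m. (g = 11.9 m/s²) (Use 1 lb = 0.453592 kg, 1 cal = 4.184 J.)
Convert to SI: m = 8.99927 kg, PE = 3320.0 J
h = PE/(mg) = 3320.0/(8.99927·11.9) = 31.0 m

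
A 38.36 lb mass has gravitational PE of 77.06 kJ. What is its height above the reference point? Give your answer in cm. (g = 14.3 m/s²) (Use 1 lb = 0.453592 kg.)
Convert to SI: m = 17.3998 kg, PE = 77060.0 J
h = PE/(mg) = 77060.0/(17.3998·14.3) = 309.706 m = 30970 cm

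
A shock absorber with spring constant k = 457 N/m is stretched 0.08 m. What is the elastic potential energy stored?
PE = ½kx² = ½(457)(0.08)² = 1.462 J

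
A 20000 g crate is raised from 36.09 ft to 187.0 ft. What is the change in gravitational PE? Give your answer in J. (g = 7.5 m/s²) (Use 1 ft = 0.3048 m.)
Convert to SI: m = 20.0 kg, Δh = 45.9974 m
ΔPE = mgΔh = (20.0)(7.5)(45.9974) = 6900 J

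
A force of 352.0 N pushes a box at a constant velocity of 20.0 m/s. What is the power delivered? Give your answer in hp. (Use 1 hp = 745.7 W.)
P = Fv = (352.0)(20.0) = 7040.0 W = 9.441 hp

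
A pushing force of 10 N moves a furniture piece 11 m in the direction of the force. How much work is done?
W = F·d = (10)(11) = 110.0 J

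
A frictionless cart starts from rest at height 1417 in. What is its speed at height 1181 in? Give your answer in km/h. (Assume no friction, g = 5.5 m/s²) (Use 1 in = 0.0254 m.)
Convert to SI: h₁−h₂ = 5.9944 m
mgh₁ = mgh₂ + ½mv² ⇒ v = √(2g(h₁−h₂)) = √(2·5.5·5.9944) = 8.12025 m/s = 29.23 km/h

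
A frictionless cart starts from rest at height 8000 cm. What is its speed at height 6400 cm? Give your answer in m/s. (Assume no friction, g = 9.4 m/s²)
Convert to SI: h₁−h₂ = 16.0 m
mgh₁ = mgh₂ + ½mv² ⇒ v = √(2g(h₁−h₂)) = √(2·9.4·16.0) = 17.34 m/s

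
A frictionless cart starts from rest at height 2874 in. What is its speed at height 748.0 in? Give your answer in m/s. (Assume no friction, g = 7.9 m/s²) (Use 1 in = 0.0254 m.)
Convert to SI: h₁−h₂ = 54.0004 m
mgh₁ = mgh₂ + ½mv² ⇒ v = √(2g(h₁−h₂)) = √(2·7.9·54.0004) = 29.21 m/s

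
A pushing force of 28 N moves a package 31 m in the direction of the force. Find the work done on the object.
W = F·d = (28)(31) = 868.0 J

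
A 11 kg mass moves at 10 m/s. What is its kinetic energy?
KE = ½mv² = ½(11)(10)² = 550.0 J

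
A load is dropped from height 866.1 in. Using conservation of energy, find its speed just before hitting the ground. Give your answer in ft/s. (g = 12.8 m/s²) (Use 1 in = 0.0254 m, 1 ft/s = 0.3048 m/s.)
Convert to SI: h = 21.9989 m
mgh = ½mv² ⇒ v = √(2gh) = √(2·12.8·21.9989) = 23.7313 m/s = 77.86 ft/s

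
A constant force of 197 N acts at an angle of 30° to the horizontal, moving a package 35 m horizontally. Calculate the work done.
W = F·d·cosθ = (197)(35)cos(30°) = 5971 J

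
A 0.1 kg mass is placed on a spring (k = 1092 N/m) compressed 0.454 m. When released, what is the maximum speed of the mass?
½kx² = ½mv² ⇒ v = x√(k/m) = (0.454)√(1092/0.1) = 47.44 m/s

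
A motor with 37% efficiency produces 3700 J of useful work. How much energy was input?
W_in = W_out/η = 3700/0.37 = 10000 J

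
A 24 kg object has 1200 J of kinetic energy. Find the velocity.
v = √(2·KE/m) = √(2·1200/24) = 10.0 m/s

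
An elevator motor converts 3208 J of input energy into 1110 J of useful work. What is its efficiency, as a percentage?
η = W_out/W_in = 1110/3208 = 34.6%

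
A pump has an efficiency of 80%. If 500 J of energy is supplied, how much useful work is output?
W_out = η·W_in = 0.8·500 = 400.0 J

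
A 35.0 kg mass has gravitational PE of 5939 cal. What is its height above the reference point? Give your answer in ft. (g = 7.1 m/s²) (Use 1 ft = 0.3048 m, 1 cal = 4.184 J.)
Convert to SI: m = 35.0 kg, PE = 24848.8 J
h = PE/(mg) = 24848.8/(35.0·7.1) = 99.9951 m = 328.1 ft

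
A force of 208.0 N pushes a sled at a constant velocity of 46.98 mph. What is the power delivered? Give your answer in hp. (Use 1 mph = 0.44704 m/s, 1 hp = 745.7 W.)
Convert to SI: F = 208.0 N, v = 21.0019 m/s
P = Fv = (208.0)(21.0019) = 4368.4 W = 5.858 hp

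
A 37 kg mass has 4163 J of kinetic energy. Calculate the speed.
v = √(2·KE/m) = √(2·4163/37) = 15.0 m/s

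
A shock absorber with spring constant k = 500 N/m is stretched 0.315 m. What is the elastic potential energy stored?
PE = ½kx² = ½(500)(0.315)² = 24.81 J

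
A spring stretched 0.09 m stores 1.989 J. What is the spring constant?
k = 2·PE/x² = 2·1.989/(0.09)² = 491.1 N/m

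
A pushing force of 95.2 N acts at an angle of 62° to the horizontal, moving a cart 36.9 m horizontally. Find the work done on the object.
W = F·d·cosθ = (95.2)(36.9)cos(62°) = 1649 J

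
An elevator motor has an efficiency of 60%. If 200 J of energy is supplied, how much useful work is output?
W_out = η·W_in = 0.6·200 = 120.0 J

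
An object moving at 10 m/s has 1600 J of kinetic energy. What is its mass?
m = 2·KE/v² = 2·1600/(10)² = 32.0 kg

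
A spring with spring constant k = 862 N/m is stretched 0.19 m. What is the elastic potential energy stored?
PE = ½kx² = ½(862)(0.19)² = 15.56 J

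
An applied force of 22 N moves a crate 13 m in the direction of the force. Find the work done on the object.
W = F·d = (22)(13) = 286.0 J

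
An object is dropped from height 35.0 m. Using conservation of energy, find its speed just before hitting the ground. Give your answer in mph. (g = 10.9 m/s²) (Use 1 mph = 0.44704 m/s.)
mgh = ½mv² ⇒ v = √(2gh) = √(2·10.9·35.0) = 27.6225 m/s = 61.79 mph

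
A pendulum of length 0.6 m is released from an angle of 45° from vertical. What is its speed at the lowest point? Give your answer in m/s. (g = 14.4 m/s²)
h = L(1 − cosθ) = 0.6(1 − cos45°) = 0.175736 m
v = √(2gh) = √(2·14.4·0.175736) = 2.25 m/s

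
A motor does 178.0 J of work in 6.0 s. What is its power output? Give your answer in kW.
P = W/t = 178.0/6.0 = 29.6667 W = 0.02967 kW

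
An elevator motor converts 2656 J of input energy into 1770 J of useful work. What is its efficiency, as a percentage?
η = W_out/W_in = 1770/2656 = 66.64%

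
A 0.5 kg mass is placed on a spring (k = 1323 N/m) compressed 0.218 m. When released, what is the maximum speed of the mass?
½kx² = ½mv² ⇒ v = x√(k/m) = (0.218)√(1323/0.5) = 11.21 m/s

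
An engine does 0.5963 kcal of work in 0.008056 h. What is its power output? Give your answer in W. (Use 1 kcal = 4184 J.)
Convert to SI: W = 2494.92 J, t = 29.0016 s
P = W/t = 2494.92/29.0016 = 86.03 W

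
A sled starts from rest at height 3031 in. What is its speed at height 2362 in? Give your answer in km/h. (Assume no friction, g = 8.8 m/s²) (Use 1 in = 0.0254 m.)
Convert to SI: h₁−h₂ = 16.9926 m
mgh₁ = mgh₂ + ½mv² ⇒ v = √(2g(h₁−h₂)) = √(2·8.8·16.9926) = 17.2936 m/s = 62.26 km/h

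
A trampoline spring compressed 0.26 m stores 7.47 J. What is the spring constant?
k = 2·PE/x² = 2·7.47/(0.26)² = 221.0 N/m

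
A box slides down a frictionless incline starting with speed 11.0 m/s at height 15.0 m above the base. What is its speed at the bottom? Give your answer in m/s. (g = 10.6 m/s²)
½mv₀² + mgh = ½mv² ⇒ v = √(v₀² + 2gh) = √(11.0² + 2·10.6·15.0) = 20.95 m/s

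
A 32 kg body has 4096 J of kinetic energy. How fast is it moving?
v = √(2·KE/m) = √(2·4096/32) = 16.0 m/s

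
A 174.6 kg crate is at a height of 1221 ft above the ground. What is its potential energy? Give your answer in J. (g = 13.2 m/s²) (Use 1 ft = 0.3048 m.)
Convert to SI: m = 174.6 kg, h = 372.161 m
PE = mgh = (174.6)(13.2)(372.161) = 857700 J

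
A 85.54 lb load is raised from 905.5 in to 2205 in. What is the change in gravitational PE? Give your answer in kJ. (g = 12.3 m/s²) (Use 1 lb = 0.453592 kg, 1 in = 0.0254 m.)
Convert to SI: m = 38.8003 kg, Δh = 33.0073 m
ΔPE = mgΔh = (38.8003)(12.3)(33.0073) = 15752.5 J = 15.75 kJ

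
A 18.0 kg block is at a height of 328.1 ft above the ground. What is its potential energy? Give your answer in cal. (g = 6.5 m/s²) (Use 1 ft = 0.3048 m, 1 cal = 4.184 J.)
Convert to SI: m = 18.0 kg, h = 100.005 m
PE = mgh = (18.0)(6.5)(100.005) = 11700.6 J = 2797 cal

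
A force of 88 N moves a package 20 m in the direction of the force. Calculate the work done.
W = F·d = (88)(20) = 1760 J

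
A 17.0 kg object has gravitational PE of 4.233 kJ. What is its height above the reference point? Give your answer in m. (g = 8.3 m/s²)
Convert to SI: m = 17.0 kg, PE = 4233.0 J
h = PE/(mg) = 4233.0/(17.0·8.3) = 30.0 m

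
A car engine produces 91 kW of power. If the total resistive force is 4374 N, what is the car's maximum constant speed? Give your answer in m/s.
P = Fv ⇒ v = P/F = 91000 W/4374.0 N = 20.8 m/s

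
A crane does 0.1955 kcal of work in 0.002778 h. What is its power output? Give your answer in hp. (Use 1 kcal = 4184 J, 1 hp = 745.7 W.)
Convert to SI: W = 817.972 J, t = 10.0008 s
P = W/t = 817.972/10.0008 = 81.7907 W = 0.1097 hp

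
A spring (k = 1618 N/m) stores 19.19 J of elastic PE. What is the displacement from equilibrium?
x = √(2·PE/k) = √(2·19.19/1618) = 0.154 m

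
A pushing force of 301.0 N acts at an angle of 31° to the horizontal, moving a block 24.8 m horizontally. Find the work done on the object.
W = F·d·cosθ = (301.0)(24.8)cos(31°) = 6399 J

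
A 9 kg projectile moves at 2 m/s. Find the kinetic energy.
KE = ½mv² = ½(9)(2)² = 18.0 J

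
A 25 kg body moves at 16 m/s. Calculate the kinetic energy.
KE = ½mv² = ½(25)(16)² = 3200.0 J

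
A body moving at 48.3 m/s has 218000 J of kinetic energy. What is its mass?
m = 2·KE/v² = 2·218000/(48.3)² = 186.9 kg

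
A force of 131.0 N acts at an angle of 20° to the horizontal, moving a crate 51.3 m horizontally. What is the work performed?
W = F·d·cosθ = (131.0)(51.3)cos(20°) = 6315 J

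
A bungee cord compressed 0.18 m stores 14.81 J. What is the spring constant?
k = 2·PE/x² = 2·14.81/(0.18)² = 914.2 N/m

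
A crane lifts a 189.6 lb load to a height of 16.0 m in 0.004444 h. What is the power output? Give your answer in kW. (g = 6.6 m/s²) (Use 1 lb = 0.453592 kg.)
Convert to SI: m = 86.001 kg, h = 16.0 m, t = 15.9984 s
P = mgh/t = (86.001)(6.6)(16.0)/15.9984 = 567.664 W = 0.5677 kW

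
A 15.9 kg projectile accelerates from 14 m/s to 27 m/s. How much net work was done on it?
W = ΔKE = ½m(v₂² − v₁²) = ½(15.9)(27² − 14²) = 4237.35 J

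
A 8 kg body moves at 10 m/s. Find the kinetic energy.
KE = ½mv² = ½(8)(10)² = 400.0 J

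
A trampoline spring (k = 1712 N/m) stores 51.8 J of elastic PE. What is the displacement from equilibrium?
x = √(2·PE/k) = √(2·51.8/1712) = 0.246 m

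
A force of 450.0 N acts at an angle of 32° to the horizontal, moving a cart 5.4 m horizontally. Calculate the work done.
W = F·d·cosθ = (450.0)(5.4)cos(32°) = 2061 J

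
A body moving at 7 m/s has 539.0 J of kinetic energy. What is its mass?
m = 2·KE/v² = 2·539.0/(7)² = 22.0 kg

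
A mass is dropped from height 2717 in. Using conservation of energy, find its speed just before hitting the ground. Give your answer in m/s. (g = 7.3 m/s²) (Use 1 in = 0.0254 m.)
Convert to SI: h = 69.0118 m
mgh = ½mv² ⇒ v = √(2gh) = √(2·7.3·69.0118) = 31.74 m/s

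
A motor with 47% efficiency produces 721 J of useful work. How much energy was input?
W_in = W_out/η = 721/0.47 = 1534 J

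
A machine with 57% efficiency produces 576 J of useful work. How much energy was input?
W_in = W_out/η = 576/0.57 = 1011 J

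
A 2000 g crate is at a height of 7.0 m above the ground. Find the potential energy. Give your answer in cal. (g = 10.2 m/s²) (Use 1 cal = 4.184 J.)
Convert to SI: m = 2.0 kg, h = 7.0 m
PE = mgh = (2.0)(10.2)(7.0) = 142.8 J = 34.13 cal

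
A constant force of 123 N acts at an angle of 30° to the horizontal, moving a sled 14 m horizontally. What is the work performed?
W = F·d·cosθ = (123)(14)cos(30°) = 1491 J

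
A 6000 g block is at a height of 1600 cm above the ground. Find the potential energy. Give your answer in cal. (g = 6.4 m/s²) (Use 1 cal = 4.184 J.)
Convert to SI: m = 6.0 kg, h = 16.0 m
PE = mgh = (6.0)(6.4)(16.0) = 614.4 J = 146.8 cal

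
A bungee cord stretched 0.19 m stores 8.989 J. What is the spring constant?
k = 2·PE/x² = 2·8.989/(0.19)² = 498.0 N/m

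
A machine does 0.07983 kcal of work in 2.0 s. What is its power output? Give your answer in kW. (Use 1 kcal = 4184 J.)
Convert to SI: W = 334.009 J, t = 2.0 s
P = W/t = 334.009/2.0 = 167.004 W = 0.167 kW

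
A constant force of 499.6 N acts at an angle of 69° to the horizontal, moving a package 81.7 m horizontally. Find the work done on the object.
W = F·d·cosθ = (499.6)(81.7)cos(69°) = 14630 J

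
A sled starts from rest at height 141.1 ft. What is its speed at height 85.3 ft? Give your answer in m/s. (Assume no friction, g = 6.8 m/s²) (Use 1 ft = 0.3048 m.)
Convert to SI: h₁−h₂ = 17.0078 m
mgh₁ = mgh₂ + ½mv² ⇒ v = √(2g(h₁−h₂)) = √(2·6.8·17.0078) = 15.21 m/s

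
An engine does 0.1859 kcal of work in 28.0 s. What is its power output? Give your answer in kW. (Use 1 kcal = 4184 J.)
Convert to SI: W = 777.806 J, t = 28.0 s
P = W/t = 777.806/28.0 = 27.7788 W = 0.02778 kW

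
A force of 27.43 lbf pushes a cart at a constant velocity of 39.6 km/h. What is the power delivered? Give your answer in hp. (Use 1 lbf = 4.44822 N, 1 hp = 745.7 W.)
Convert to SI: F = 122.015 N, v = 11.0 m/s
P = Fv = (122.015)(11.0) = 1342.16 W = 1.8 hp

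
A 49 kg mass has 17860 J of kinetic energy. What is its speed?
v = √(2·KE/m) = √(2·17860/49) = 27.0 m/s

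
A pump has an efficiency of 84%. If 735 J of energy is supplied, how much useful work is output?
W_out = η·W_in = 0.84·735 = 617.4 J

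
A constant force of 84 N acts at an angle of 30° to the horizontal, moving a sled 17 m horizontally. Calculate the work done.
W = F·d·cosθ = (84)(17)cos(30°) = 1237 J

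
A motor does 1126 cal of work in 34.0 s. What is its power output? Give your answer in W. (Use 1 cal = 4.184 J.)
Convert to SI: W = 4711.18 J, t = 34.0 s
P = W/t = 4711.18/34.0 = 138.6 W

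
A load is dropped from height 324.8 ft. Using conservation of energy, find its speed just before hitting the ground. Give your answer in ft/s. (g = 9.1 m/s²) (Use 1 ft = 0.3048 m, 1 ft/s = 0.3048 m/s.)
Convert to SI: h = 98.999 m
mgh = ½mv² ⇒ v = √(2gh) = √(2·9.1·98.999) = 42.4474 m/s = 139.3 ft/s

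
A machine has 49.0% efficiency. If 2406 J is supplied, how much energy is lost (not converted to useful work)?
W_lost = W_in(1 − η) = 2406·(1 − 0.49) = 1227 J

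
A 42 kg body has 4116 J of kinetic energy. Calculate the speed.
v = √(2·KE/m) = √(2·4116/42) = 14.0 m/s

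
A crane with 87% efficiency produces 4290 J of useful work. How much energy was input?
W_in = W_out/η = 4290/0.87 = 4931 J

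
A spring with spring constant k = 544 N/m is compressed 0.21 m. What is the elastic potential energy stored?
PE = ½kx² = ½(544)(0.21)² = 12.0 J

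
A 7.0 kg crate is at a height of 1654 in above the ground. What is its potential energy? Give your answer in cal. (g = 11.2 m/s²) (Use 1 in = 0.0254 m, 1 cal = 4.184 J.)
Convert to SI: m = 7.0 kg, h = 42.0116 m
PE = mgh = (7.0)(11.2)(42.0116) = 3293.71 J = 787.2 cal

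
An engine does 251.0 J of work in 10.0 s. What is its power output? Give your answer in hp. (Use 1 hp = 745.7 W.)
P = W/t = 251.0/10.0 = 25.1 W = 0.03366 hp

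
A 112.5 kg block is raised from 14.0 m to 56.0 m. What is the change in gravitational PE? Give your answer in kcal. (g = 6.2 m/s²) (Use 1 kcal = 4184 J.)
ΔPE = mgΔh = (112.5)(6.2)(42.0) = 29295.0 J = 7.002 kcal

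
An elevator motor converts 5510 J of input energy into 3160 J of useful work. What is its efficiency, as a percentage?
η = W_out/W_in = 3160/5510 = 57.35%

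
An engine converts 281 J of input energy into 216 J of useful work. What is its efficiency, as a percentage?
η = W_out/W_in = 216/281 = 76.87%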